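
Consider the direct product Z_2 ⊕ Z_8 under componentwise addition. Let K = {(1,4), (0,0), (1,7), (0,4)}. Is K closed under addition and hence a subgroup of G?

No

(1,7) ∈ K but its inverse (1,1) ∉ K, so K is not a subgroup.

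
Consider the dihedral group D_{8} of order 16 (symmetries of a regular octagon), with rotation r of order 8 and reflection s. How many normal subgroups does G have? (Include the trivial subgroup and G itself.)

G has 19 subgroups. Checking conjugation-invariance by order — order 1: 1/1 normal; order 2: 1/9 normal; order 4: 1/5 normal; order 8: 3/3 normal; order 16: 1/1 normal.
Total normal subgroups: 7.

7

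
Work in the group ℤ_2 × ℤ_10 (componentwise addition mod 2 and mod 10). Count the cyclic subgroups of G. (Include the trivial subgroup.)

A cyclic subgroup of order d is generated by each of its φ(d) elements of order d, so the cyclic subgroups of order d number (#elements of order d)/φ(d).
Cyclic subgroups by order — order 1: 1; order 2: 3; order 5: 1; order 10: 3.
Total: 8.

8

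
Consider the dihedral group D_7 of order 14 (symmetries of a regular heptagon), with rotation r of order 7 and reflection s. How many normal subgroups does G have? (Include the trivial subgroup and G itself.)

G has 10 subgroups. Checking conjugation-invariance by order — order 1: 1/1 normal; order 2: 0/7 normal; order 7: 1/1 normal; order 14: 1/1 normal.
Total normal subgroups: 3.

3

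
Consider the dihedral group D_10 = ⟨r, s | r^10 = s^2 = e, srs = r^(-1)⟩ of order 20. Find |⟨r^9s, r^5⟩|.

4

|⟨r^9s⟩| = 2 and |⟨r^5⟩| = 2, so |H| is a multiple of lcm(2, 2) = 2 and divides |G| = 20.
Closing under the operation: H = {e, r^5, r^4s, r^9s}, so |H| = 4.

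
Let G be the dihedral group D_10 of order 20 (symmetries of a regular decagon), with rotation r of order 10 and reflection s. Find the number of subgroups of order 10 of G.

3

|G| = 20 and 10 | 20, so subgroups of order 10 are possible by Lagrange.
The subgroups of order 10 are: {e, r, r^2, r^3, r^4, r^5, r^6, r^7, r^8, r^9}; {e, r^2, r^4, r^6, r^8, s, r^2s, r^4s, r^6s, r^8s}; {e, r^2, r^4, r^6, r^8, rs, r^3s, r^5s, r^7s, r^9s}.
So G has 3 subgroups of order 10.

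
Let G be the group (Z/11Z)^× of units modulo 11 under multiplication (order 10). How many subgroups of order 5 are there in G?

|G| = 10 and 5 | 10, so subgroups of order 5 are possible by Lagrange.
The subgroups of order 5 are: {1, 3, 4, 5, 9}.
So G has 1 subgroup of order 5.

1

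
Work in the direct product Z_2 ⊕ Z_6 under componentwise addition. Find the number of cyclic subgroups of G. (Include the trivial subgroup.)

8

A cyclic subgroup of order d is generated by each of its φ(d) elements of order d, so the cyclic subgroups of order d number (#elements of order d)/φ(d).
Cyclic subgroups by order — order 1: 1; order 2: 3; order 3: 1; order 6: 3.
Total: 8.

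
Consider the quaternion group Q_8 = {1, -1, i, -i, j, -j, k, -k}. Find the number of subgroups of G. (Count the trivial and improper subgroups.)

6

|G| = 8, so by Lagrange every subgroup order divides 8. Divisors: 1, 2, 4, 8.
Subgroups by order — order 1: 1; order 2: 1; order 4: 3; order 8: 1.
Total: 1 + 1 + 3 + 1 = 6.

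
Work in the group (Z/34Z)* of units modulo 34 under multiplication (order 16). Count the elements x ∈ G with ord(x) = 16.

8

The elements of order 16 are: 3, 5, 7, 11, 23, 27, 29, 31.
That's 8.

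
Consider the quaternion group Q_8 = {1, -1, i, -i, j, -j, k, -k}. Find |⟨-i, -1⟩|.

4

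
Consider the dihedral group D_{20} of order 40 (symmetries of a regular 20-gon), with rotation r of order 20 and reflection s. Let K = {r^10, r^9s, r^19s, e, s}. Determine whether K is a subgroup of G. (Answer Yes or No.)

No

Closure fails: s · r^10 = r^10s ∉ K. So K is not a subgroup.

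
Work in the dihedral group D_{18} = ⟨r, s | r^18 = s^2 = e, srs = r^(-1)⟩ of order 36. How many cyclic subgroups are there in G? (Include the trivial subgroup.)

Group the elements of G by the cyclic subgroup they generate; each cyclic subgroup of order d accounts for φ(d) elements.
Cyclic subgroups by order — order 1: 1; order 2: 19; order 3: 1; order 6: 1; order 9: 1; order 18: 1.
Total: 24.

24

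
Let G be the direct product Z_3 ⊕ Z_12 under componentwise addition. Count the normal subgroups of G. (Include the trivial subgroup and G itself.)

18

G is abelian, so every subgroup is normal.
G has 18 subgroups in total, hence 18 normal subgroups.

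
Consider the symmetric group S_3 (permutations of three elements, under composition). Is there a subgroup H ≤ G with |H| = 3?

Yes

3 | 6. A subgroup of order 3 is {e, (1 2 3), (1 3 2)}.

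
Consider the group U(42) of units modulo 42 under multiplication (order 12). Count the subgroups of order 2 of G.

3

|G| = 12 and 2 | 12, so subgroups of order 2 are possible by Lagrange.
The subgroups of order 2 are: {1, 13}; {1, 29}; {1, 41}.
So G has 3 subgroups of order 2.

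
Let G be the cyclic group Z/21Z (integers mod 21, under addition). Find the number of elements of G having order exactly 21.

In a cyclic group of order 21, the number of elements of order d (for d | 21) is φ(d).
φ(21) = 12.

12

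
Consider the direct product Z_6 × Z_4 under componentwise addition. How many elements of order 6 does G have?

6

An element (a,b) has order lcm(ord(a), ord(b)); count pairs with lcm equal to 6.
Enumerating gives 6 such elements.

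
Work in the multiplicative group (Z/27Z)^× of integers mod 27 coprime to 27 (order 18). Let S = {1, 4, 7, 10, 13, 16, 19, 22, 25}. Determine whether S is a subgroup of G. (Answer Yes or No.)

Yes

|S| = 9 divides |G| = 18, consistent with Lagrange.
S contains the identity, every element's inverse is in S, and S is closed under ·: it is a subgroup.
In fact S = ⟨4⟩.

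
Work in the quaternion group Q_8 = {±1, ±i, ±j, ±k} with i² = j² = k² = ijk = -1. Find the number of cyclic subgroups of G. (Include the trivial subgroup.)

5

Each element a generates a cyclic subgroup ⟨a⟩; distinct elements may generate the same one (a cyclic group of order d has φ(d) generators).
Cyclic subgroups by order — order 1: 1; order 2: 1; order 4: 3.
Total: 5.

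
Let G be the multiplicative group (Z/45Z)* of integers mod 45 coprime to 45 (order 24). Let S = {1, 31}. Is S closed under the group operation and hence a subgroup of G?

No

31 ∈ S but its inverse 16 ∉ S, so S is not a subgroup.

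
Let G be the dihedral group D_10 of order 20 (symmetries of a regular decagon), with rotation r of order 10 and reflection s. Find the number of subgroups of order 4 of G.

5

|G| = 20 and 4 | 20, so subgroups of order 4 are possible by Lagrange.
The subgroups of order 4 are: {e, r^5, r^2s, r^7s}; {e, r^5, r^3s, r^8s}; {e, r^5, r^4s, r^9s}; {e, r^5, s, r^5s}; … (5 in all).
So G has 5 subgroups of order 4.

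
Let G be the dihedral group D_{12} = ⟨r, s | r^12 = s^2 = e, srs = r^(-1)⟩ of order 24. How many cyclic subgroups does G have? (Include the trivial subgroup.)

Each element a generates a cyclic subgroup ⟨a⟩; distinct elements may generate the same one (a cyclic group of order d has φ(d) generators).
Cyclic subgroups by order — order 1: 1; order 2: 13; order 3: 1; order 4: 1; order 6: 1; order 12: 1.
Total: 18.

18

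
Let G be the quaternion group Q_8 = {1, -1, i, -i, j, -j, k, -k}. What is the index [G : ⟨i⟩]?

2

|⟨i⟩| = 4 and |G| = 8.
By Lagrange, [G : H] = |G|/|H| = 8/4 = 2.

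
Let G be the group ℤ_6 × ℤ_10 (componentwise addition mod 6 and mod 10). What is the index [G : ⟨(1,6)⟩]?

|⟨(1,6)⟩| = 30 and |G| = 60.
By Lagrange, [G : H] = |G|/|H| = 60/30 = 2.

2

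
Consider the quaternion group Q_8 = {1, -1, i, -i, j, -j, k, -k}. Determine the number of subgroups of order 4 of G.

|G| = 8 and 4 | 8, so subgroups of order 4 are possible by Lagrange.
The subgroups of order 4 are: {1, -1, i, -i}; {1, -1, j, -j}; {1, -1, k, -k}.
So G has 3 subgroups of order 4.

3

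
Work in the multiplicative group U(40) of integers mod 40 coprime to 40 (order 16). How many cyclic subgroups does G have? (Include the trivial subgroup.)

12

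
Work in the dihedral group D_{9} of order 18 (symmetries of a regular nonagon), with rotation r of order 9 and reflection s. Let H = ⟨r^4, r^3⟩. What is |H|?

|⟨r^4⟩| = 9 and |⟨r^3⟩| = 3, so |H| is a multiple of lcm(9, 3) = 9 and divides |G| = 18.
Closing under the operation: H = {e, r, r^2, r^3, r^4, r^5, r^6, r^7, r^8}, so |H| = 9.

9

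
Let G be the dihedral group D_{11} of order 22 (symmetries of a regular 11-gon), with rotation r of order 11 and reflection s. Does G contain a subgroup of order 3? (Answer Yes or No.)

3 does not divide |G| = 22, so by Lagrange no subgroup of order 3 exists.

No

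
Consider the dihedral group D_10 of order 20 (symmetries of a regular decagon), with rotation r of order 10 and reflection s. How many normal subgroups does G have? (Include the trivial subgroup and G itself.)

7

G has 22 subgroups. Checking conjugation-invariance by order — order 1: 1/1 normal; order 2: 1/11 normal; order 4: 0/5 normal; order 5: 1/1 normal; order 10: 3/3 normal; order 20: 1/1 normal.
Total normal subgroups: 7.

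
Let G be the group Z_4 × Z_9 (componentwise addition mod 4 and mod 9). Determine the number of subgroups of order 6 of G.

1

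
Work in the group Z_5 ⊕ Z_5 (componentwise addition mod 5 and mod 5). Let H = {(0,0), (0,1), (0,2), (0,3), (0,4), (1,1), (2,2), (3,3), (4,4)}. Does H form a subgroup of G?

|H| = 9 does not divide |G| = 25, so by Lagrange H is not a subgroup.

No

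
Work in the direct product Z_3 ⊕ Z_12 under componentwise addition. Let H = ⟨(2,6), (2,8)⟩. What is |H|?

|⟨(2,6)⟩| = 6 and |⟨(2,8)⟩| = 3, so |H| is a multiple of lcm(6, 3) = 6 and divides |G| = 36.
Closing under the operation: H = {(0,0), (0,2), (0,4), (0,6), (0,8), (0,10), (1,0), (1,2), (1,4), (1,6), (1,8), (1,10), (2,0), (2,2), (2,4), (2,6), (2,8), (2,10)}, so |H| = 18.

18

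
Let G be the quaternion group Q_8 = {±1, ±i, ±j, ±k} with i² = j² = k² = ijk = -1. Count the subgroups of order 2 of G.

1

|G| = 8 and 2 | 8, so subgroups of order 2 are possible by Lagrange.
The subgroups of order 2 are: {1, -1}.
So G has 1 subgroup of order 2.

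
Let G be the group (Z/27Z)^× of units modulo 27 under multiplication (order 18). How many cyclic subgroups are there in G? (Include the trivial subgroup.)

6

A cyclic subgroup of order d is generated by each of its φ(d) elements of order d, so the cyclic subgroups of order d number (#elements of order d)/φ(d).
Cyclic subgroups by order — order 1: 1; order 2: 1; order 3: 1; order 6: 1; order 9: 1; order 18: 1.
Total: 6.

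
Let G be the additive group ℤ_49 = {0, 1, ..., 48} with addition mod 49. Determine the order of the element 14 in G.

7

In ℤ_49, the order of an element a is n/gcd(a, n).
gcd(14, 49) = 7, so |⟨14⟩| = 49/7 = 7.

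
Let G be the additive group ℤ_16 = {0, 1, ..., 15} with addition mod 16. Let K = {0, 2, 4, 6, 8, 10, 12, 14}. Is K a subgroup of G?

Yes

|K| = 8 divides |G| = 16, consistent with Lagrange.
K contains the identity, every element's inverse is in K, and K is closed under +: it is a subgroup.
In fact K = ⟨2⟩.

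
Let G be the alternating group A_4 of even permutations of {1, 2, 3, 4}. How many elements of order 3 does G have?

8

The elements of order 3 are: (2 3 4), (2 4 3), (1 2 3), (1 2 4), (1 3 2), (1 3 4), (1 4 2), (1 4 3).
That's 8.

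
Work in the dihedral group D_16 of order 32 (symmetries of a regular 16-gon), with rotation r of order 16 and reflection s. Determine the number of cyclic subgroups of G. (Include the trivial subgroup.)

21

Each element a generates a cyclic subgroup ⟨a⟩; distinct elements may generate the same one (a cyclic group of order d has φ(d) generators).
Cyclic subgroups by order — order 1: 1; order 2: 17; order 4: 1; order 8: 1; order 16: 1.
Total: 21.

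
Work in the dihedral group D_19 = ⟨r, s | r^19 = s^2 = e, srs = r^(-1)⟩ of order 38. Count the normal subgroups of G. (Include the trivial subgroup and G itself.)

3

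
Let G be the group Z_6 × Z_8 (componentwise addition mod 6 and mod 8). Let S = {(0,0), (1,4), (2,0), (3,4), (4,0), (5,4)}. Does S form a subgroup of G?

Yes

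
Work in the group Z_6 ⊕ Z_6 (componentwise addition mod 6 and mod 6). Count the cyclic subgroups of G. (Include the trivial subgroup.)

20

A cyclic subgroup of order d is generated by each of its φ(d) elements of order d, so the cyclic subgroups of order d number (#elements of order d)/φ(d).
Cyclic subgroups by order — order 1: 1; order 2: 3; order 3: 4; order 6: 12.
Total: 20.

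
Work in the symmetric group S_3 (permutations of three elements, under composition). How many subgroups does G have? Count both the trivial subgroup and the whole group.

6

|G| = 6, so by Lagrange every subgroup order divides 6. Divisors: 1, 2, 3, 6.
Subgroups by order — order 1: 1; order 2: 3; order 3: 1; order 6: 1.
Total: 1 + 3 + 1 + 1 = 6.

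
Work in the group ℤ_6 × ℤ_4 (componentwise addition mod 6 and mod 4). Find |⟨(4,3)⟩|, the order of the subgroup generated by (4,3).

12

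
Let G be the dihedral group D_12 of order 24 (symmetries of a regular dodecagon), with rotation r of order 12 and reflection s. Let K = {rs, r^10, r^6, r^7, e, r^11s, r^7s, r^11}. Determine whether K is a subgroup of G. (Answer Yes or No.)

r^10 ∈ K but its inverse r^2 ∉ K, so K is not a subgroup.

No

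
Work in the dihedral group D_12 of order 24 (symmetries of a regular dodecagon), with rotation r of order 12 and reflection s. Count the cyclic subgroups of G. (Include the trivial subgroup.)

18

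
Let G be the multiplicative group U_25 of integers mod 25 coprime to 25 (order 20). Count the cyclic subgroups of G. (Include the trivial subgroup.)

6

A cyclic subgroup of order d is generated by each of its φ(d) elements of order d, so the cyclic subgroups of order d number (#elements of order d)/φ(d).
Cyclic subgroups by order — order 1: 1; order 2: 1; order 4: 1; order 5: 1; order 10: 1; order 20: 1.
Total: 6.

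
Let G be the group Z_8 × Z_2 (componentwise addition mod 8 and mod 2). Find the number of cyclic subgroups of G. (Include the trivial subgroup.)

Group the elements of G by the cyclic subgroup they generate; each cyclic subgroup of order d accounts for φ(d) elements.
Cyclic subgroups by order — order 1: 1; order 2: 3; order 4: 2; order 8: 2.
Total: 8.

8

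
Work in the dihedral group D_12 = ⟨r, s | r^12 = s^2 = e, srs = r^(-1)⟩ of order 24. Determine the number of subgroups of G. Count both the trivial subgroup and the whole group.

|G| = 24, so by Lagrange every subgroup order divides 24. Divisors: 1, 2, 3, 4, 6, 8, 12, 24.
Subgroups by order — order 1: 1; order 2: 13; order 3: 1; order 4: 7; order 6: 5; order 8: 3; order 12: 3; order 24: 1.
Total: 1 + 13 + 1 + 7 + 5 + 3 + 3 + 1 = 34.

34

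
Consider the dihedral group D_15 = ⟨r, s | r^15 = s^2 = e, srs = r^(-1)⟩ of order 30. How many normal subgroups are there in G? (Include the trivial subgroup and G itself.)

G has 28 subgroups. Checking conjugation-invariance by order — order 1: 1/1 normal; order 2: 0/15 normal; order 3: 1/1 normal; order 5: 1/1 normal; order 6: 0/5 normal; order 10: 0/3 normal; order 15: 1/1 normal; order 30: 1/1 normal.
Total normal subgroups: 5.

5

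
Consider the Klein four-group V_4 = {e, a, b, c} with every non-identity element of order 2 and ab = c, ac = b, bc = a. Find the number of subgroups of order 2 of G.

|G| = 4 and 2 | 4, so subgroups of order 2 are possible by Lagrange.
The subgroups of order 2 are: {e, a}; {e, b}; {e, c}.
So G has 3 subgroups of order 2.

3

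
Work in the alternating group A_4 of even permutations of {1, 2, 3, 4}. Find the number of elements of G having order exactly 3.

The elements of order 3 are: (2 3 4), (2 4 3), (1 2 3), (1 2 4), (1 3 2), (1 3 4), (1 4 2), (1 4 3).
That's 8.

8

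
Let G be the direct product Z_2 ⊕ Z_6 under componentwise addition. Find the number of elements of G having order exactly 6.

6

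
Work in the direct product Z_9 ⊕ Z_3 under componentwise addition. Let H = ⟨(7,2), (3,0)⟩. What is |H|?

9

|⟨(7,2)⟩| = 9 and |⟨(3,0)⟩| = 3, so |H| is a multiple of lcm(9, 3) = 9 and divides |G| = 27.
Closing under the operation: H = {(0,0), (1,2), (2,1), (3,0), (4,2), (5,1), (6,0), (7,2), (8,1)}, so |H| = 9.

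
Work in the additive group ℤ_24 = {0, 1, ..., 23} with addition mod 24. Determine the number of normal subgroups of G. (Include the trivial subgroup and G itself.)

8

G is abelian, so every subgroup is normal.
G has 8 subgroups in total, hence 8 normal subgroups.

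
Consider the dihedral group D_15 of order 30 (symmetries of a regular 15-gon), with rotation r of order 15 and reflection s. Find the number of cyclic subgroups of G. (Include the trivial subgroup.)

19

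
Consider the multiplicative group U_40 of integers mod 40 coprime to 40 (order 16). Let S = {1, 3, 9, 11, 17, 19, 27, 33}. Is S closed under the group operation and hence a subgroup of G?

|S| = 8 divides |G| = 16, consistent with Lagrange.
S contains the identity, every element's inverse is in S, and S is closed under ·: it is a subgroup.

Yes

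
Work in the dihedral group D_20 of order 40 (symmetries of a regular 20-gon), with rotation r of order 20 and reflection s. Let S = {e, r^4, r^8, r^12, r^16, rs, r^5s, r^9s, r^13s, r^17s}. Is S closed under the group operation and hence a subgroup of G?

|S| = 10 divides |G| = 40, consistent with Lagrange.
S contains the identity, every element's inverse is in S, and S is closed under ·: it is a subgroup.

Yes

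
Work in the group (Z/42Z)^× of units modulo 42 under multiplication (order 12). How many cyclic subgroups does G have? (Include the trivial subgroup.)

A cyclic subgroup of order d is generated by each of its φ(d) elements of order d, so the cyclic subgroups of order d number (#elements of order d)/φ(d).
Cyclic subgroups by order — order 1: 1; order 2: 3; order 3: 1; order 6: 3.
Total: 8.

8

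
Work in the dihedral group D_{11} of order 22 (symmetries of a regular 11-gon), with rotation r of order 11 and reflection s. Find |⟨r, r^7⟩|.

|⟨r⟩| = 11 and |⟨r^7⟩| = 11, so |H| is a multiple of lcm(11, 11) = 11 and divides |G| = 22.
Closing under the operation: H = {e, r, r^2, r^3, r^4, r^5, r^6, r^7, r^8, r^9, r^10}, so |H| = 11.

11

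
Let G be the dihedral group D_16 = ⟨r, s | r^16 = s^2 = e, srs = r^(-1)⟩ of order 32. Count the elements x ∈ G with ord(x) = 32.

0

No element of G has order 32 (even though 32 | 32).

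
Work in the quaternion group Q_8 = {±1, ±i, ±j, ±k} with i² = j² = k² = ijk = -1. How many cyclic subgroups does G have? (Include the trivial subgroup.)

Group the elements of G by the cyclic subgroup they generate; each cyclic subgroup of order d accounts for φ(d) elements.
Cyclic subgroups by order — order 1: 1; order 2: 1; order 4: 3.
Total: 5.

5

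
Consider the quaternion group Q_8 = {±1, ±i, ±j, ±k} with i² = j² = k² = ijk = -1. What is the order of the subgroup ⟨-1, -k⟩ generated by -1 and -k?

|⟨-1⟩| = 2 and |⟨-k⟩| = 4, so |H| is a multiple of lcm(2, 4) = 4 and divides |G| = 8.
Closing under the operation: H = {1, -1, k, -k}, so |H| = 4.

4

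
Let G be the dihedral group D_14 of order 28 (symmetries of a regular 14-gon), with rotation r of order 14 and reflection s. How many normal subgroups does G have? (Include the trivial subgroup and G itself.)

7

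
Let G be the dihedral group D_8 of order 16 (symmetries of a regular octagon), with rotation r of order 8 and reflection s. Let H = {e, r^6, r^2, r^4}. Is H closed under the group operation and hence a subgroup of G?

Yes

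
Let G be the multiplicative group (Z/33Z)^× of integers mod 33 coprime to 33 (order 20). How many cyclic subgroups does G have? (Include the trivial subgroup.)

A cyclic subgroup of order d is generated by each of its φ(d) elements of order d, so the cyclic subgroups of order d number (#elements of order d)/φ(d).
Cyclic subgroups by order — order 1: 1; order 2: 3; order 5: 1; order 10: 3.
Total: 8.

8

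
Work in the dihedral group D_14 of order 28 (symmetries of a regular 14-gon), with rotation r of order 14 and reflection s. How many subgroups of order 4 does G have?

7

|G| = 28 and 4 | 28, so subgroups of order 4 are possible by Lagrange.
The subgroups of order 4 are: {e, r^7, r^3s, r^10s}; {e, r^7, r^4s, r^11s}; {e, r^7, r^5s, r^12s}; {e, r^7, r^6s, r^13s}; … (7 in all).
So G has 7 subgroups of order 4.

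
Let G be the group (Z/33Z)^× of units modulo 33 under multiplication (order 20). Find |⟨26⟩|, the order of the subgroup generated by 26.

10

Compute successive powers of 26 mod 33: 26, 16, 20, 25, 23, 4, 5, 31, …; 26^10 ≡ 1 (mod 33).
So |⟨26⟩| = 10.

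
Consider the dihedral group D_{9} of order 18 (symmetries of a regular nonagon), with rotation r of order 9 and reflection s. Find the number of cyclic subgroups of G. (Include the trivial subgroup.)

12

Group the elements of G by the cyclic subgroup they generate; each cyclic subgroup of order d accounts for φ(d) elements.
Cyclic subgroups by order — order 1: 1; order 2: 9; order 3: 1; order 9: 1.
Total: 12.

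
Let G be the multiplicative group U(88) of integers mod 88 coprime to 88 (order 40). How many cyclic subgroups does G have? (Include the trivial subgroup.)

16

A cyclic subgroup of order d is generated by each of its φ(d) elements of order d, so the cyclic subgroups of order d number (#elements of order d)/φ(d).
Cyclic subgroups by order — order 1: 1; order 2: 7; order 5: 1; order 10: 7.
Total: 16.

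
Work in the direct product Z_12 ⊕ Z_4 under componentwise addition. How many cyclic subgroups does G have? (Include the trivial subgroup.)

20

Group the elements of G by the cyclic subgroup they generate; each cyclic subgroup of order d accounts for φ(d) elements.
Cyclic subgroups by order — order 1: 1; order 2: 3; order 3: 1; order 4: 6; order 6: 3; order 12: 6.
Total: 20.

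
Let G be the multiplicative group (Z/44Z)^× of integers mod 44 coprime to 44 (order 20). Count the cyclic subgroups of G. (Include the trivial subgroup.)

Each element a generates a cyclic subgroup ⟨a⟩; distinct elements may generate the same one (a cyclic group of order d has φ(d) generators).
Cyclic subgroups by order — order 1: 1; order 2: 3; order 5: 1; order 10: 3.
Total: 8.

8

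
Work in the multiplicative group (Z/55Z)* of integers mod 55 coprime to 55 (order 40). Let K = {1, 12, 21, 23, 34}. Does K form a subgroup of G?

Closure fails: 34 · 21 = 54 ∉ K. So K is not a subgroup.

No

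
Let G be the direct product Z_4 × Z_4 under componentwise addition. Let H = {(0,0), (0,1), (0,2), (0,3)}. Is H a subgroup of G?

Yes

|H| = 4 divides |G| = 16, consistent with Lagrange.
H contains the identity, every element's inverse is in H, and H is closed under +: it is a subgroup.
In fact H = ⟨(0,1)⟩.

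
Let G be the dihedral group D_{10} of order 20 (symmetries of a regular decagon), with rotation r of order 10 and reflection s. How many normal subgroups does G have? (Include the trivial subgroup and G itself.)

G has 22 subgroups. Checking conjugation-invariance by order — order 1: 1/1 normal; order 2: 1/11 normal; order 4: 0/5 normal; order 5: 1/1 normal; order 10: 3/3 normal; order 20: 1/1 normal.
Total normal subgroups: 7.

7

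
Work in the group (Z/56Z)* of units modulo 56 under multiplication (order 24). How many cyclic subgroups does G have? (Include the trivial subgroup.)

Group the elements of G by the cyclic subgroup they generate; each cyclic subgroup of order d accounts for φ(d) elements.
Cyclic subgroups by order — order 1: 1; order 2: 7; order 3: 1; order 6: 7.
Total: 16.

16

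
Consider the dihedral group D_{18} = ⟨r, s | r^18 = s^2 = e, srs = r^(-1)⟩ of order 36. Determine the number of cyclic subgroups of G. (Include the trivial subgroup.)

24

Group the elements of G by the cyclic subgroup they generate; each cyclic subgroup of order d accounts for φ(d) elements.
Cyclic subgroups by order — order 1: 1; order 2: 19; order 3: 1; order 6: 1; order 9: 1; order 18: 1.
Total: 24.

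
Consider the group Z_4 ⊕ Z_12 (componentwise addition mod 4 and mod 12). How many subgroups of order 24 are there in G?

3

|G| = 48 and 24 | 48, so subgroups of order 24 are possible by Lagrange.
The subgroups of order 24 are: {(0,0), (0,1), (0,2), (0,3), (0,4), (0,5), (0,6), (0,7), (0,8), (0,9), (0,10), (0,11), (2,0), (2,1), (2,2), (2,3), (2,4), (2,5), (2,6), (2,7), (2,8), (2,9), (2,10), (2,11)}; {(0,0), (0,2), (0,4), (0,6), (0,8), (0,10), (1,0), (1,2), (1,4), (1,6), (1,8), (1,10), (2,0), (2,2), (2,4), (2,6), (2,8), (2,10), (3,0), (3,2), (3,4), (3,6), (3,8), (3,10)}; {(0,0), (0,2), (0,4), (0,6), (0,8), (0,10), (1,1), (1,3), (1,5), (1,7), (1,9), (1,11), (2,0), (2,2), (2,4), (2,6), (2,8), (2,10), (3,1), (3,3), (3,5), (3,7), (3,9), (3,11)}.
So G has 3 subgroups of order 24.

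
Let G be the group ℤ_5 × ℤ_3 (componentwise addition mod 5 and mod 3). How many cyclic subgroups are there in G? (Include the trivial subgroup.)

4

Group the elements of G by the cyclic subgroup they generate; each cyclic subgroup of order d accounts for φ(d) elements.
Cyclic subgroups by order — order 1: 1; order 3: 1; order 5: 1; order 15: 1.
Total: 4.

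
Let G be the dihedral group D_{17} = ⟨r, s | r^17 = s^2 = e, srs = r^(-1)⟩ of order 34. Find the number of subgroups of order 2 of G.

|G| = 34 and 2 | 34, so subgroups of order 2 are possible by Lagrange.
The subgroups of order 2 are: {e, r^10s}; {e, r^11s}; {e, r^12s}; {e, r^13s}; … (17 in all).
So G has 17 subgroups of order 2.

17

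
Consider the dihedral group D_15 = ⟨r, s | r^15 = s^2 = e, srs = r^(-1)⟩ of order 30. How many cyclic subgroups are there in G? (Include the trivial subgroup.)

19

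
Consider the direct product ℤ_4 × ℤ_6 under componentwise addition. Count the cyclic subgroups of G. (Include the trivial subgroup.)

A cyclic subgroup of order d is generated by each of its φ(d) elements of order d, so the cyclic subgroups of order d number (#elements of order d)/φ(d).
Cyclic subgroups by order — order 1: 1; order 2: 3; order 3: 1; order 4: 2; order 6: 3; order 12: 2.
Total: 12.

12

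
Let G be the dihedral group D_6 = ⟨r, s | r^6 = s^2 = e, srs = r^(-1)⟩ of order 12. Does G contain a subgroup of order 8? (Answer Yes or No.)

8 does not divide |G| = 12, so by Lagrange no subgroup of order 8 exists.

No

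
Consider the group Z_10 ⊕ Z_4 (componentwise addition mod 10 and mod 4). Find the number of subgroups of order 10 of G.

3

|G| = 40 and 10 | 40, so subgroups of order 10 are possible by Lagrange.
The subgroups of order 10 are: {(0,0), (0,2), (2,0), (2,2), (4,0), (4,2), (6,0), (6,2), (8,0), (8,2)}; {(0,0), (1,0), (2,0), (3,0), (4,0), (5,0), (6,0), (7,0), (8,0), (9,0)}; {(0,0), (1,2), (2,0), (3,2), (4,0), (5,2), (6,0), (7,2), (8,0), (9,2)}.
So G has 3 subgroups of order 10.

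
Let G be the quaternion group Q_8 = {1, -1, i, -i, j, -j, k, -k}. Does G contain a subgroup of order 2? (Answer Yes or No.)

2 | 8. A subgroup of order 2 is {1, -1}.

Yes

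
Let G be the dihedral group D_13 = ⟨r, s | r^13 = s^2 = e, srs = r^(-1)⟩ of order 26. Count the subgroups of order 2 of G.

13

|G| = 26 and 2 | 26, so subgroups of order 2 are possible by Lagrange.
The subgroups of order 2 are: {e, r^10s}; {e, r^11s}; {e, r^12s}; {e, r^2s}; … (13 in all).
So G has 13 subgroups of order 2.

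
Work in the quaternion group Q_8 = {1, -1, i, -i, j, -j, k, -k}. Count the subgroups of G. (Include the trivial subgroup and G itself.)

6

|G| = 8, so by Lagrange every subgroup order divides 8. Divisors: 1, 2, 4, 8.
Subgroups by order — order 1: 1; order 2: 1; order 4: 3; order 8: 1.
Total: 1 + 1 + 3 + 1 = 6.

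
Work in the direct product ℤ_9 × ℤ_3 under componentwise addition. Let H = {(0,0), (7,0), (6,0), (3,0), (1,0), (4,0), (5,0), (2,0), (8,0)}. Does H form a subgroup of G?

Yes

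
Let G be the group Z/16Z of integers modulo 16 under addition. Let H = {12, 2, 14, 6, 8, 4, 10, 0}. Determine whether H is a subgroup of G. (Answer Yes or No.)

Yes

|H| = 8 divides |G| = 16, consistent with Lagrange.
H contains the identity, every element's inverse is in H, and H is closed under +: it is a subgroup.
In fact H = ⟨2⟩.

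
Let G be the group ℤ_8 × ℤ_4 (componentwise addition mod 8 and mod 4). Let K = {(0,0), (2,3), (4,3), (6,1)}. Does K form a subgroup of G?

No

(4,3) ∈ K but its inverse (4,1) ∉ K, so K is not a subgroup.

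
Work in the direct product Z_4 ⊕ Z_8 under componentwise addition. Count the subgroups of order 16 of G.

3

|G| = 32 and 16 | 32, so subgroups of order 16 are possible by Lagrange.
The subgroups of order 16 are: {(0,0), (0,1), (0,2), (0,3), (0,4), (0,5), (0,6), (0,7), (2,0), (2,1), (2,2), (2,3), (2,4), (2,5), (2,6), (2,7)}; {(0,0), (0,2), (0,4), (0,6), (1,0), (1,2), (1,4), (1,6), (2,0), (2,2), (2,4), (2,6), (3,0), (3,2), (3,4), (3,6)}; {(0,0), (0,2), (0,4), (0,6), (1,1), (1,3), (1,5), (1,7), (2,0), (2,2), (2,4), (2,6), (3,1), (3,3), (3,5), (3,7)}.
So G has 3 subgroups of order 16.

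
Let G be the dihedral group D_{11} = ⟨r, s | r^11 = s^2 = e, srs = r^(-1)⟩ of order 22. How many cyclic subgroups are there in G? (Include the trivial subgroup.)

13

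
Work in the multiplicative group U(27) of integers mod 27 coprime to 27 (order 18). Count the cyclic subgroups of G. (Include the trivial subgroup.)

6

A cyclic subgroup of order d is generated by each of its φ(d) elements of order d, so the cyclic subgroups of order d number (#elements of order d)/φ(d).
Cyclic subgroups by order — order 1: 1; order 2: 1; order 3: 1; order 6: 1; order 9: 1; order 18: 1.
Total: 6.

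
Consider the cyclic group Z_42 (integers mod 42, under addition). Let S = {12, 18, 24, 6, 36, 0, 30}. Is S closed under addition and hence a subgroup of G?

Yes

|S| = 7 divides |G| = 42, consistent with Lagrange.
S contains the identity, every element's inverse is in S, and S is closed under +: it is a subgroup.
In fact S = ⟨18⟩.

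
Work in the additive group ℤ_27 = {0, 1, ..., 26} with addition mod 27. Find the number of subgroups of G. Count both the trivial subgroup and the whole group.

Subgroups of the cyclic group ℤ_27 correspond bijectively to divisors of 27.
Divisors of 27: 1, 3, 9, 27.
So ℤ_27 has 4 subgroups.

4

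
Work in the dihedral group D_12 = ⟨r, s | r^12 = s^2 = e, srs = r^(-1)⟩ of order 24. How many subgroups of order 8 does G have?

3

|G| = 24 and 8 | 24, so subgroups of order 8 are possible by Lagrange.
The subgroups of order 8 are: {e, r^3, r^6, r^9, rs, r^4s, r^7s, r^10s}; {e, r^3, r^6, r^9, r^2s, r^5s, r^8s, r^11s}; {e, r^3, r^6, r^9, s, r^3s, r^6s, r^9s}.
So G has 3 subgroups of order 8.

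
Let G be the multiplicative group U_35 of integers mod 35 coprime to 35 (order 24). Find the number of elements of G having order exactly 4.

4

The elements of order 4 are: 8, 13, 22, 27.
That's 4.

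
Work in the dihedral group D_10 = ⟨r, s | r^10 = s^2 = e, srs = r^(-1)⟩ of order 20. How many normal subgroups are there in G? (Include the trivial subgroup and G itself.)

7

G has 22 subgroups. Checking conjugation-invariance by order — order 1: 1/1 normal; order 2: 1/11 normal; order 4: 0/5 normal; order 5: 1/1 normal; order 10: 3/3 normal; order 20: 1/1 normal.
Total normal subgroups: 7.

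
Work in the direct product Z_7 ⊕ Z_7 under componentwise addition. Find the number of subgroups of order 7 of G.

8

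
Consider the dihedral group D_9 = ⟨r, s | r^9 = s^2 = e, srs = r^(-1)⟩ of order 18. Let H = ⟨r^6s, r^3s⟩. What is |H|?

6

|⟨r^6s⟩| = 2 and |⟨r^3s⟩| = 2, so |H| is a multiple of lcm(2, 2) = 2 and divides |G| = 18.
Closing under the operation: H = {e, r^3, r^6, s, r^3s, r^6s}, so |H| = 6.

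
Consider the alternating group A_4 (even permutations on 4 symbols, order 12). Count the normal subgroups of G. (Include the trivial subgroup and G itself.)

3

G has 10 subgroups. Checking conjugation-invariance by order — order 1: 1/1 normal; order 2: 0/3 normal; order 3: 0/4 normal; order 4: 1/1 normal; order 12: 1/1 normal.
Total normal subgroups: 3.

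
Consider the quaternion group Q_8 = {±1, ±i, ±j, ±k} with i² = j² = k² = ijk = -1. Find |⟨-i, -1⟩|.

4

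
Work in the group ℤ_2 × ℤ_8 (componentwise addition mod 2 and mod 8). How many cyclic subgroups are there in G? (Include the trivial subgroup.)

8

A cyclic subgroup of order d is generated by each of its φ(d) elements of order d, so the cyclic subgroups of order d number (#elements of order d)/φ(d).
Cyclic subgroups by order — order 1: 1; order 2: 3; order 4: 2; order 8: 2.
Total: 8.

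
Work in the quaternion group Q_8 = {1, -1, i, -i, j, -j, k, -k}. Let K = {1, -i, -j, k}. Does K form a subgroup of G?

No

-i ∈ K but its inverse i ∉ K, so K is not a subgroup.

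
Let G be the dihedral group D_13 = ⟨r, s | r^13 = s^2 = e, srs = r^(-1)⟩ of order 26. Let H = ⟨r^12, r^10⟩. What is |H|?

13

|⟨r^12⟩| = 13 and |⟨r^10⟩| = 13, so |H| is a multiple of lcm(13, 13) = 13 and divides |G| = 26.
Closing under the operation: H = {e, r, r^2, r^3, r^4, r^5, r^6, r^7, r^8, r^9, r^10, r^11, r^12}, so |H| = 13.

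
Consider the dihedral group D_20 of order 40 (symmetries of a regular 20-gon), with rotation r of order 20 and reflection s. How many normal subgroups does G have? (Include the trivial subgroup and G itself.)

9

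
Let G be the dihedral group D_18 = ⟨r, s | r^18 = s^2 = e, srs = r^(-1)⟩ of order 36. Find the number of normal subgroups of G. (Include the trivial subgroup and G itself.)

9

G has 45 subgroups. Checking conjugation-invariance by order — order 1: 1/1 normal; order 2: 1/19 normal; order 3: 1/1 normal; order 4: 0/9 normal; order 6: 1/7 normal; order 9: 1/1 normal; order 12: 0/3 normal; order 18: 3/3 normal; order 36: 1/1 normal.
Total normal subgroups: 9.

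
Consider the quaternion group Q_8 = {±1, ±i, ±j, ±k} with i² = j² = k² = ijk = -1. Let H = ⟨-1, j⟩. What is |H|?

4

|⟨-1⟩| = 2 and |⟨j⟩| = 4, so |H| is a multiple of lcm(2, 4) = 4 and divides |G| = 8.
Closing under the operation: H = {1, -1, j, -j}, so |H| = 4.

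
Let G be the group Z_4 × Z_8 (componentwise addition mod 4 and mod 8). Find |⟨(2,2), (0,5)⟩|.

16

|⟨(2,2)⟩| = 4 and |⟨(0,5)⟩| = 8, so |H| is a multiple of lcm(4, 8) = 8 and divides |G| = 32.
Closing under the operation: H = {(0,0), (0,1), (0,2), (0,3), (0,4), (0,5), (0,6), (0,7), (2,0), (2,1), (2,2), (2,3), (2,4), (2,5), (2,6), (2,7)}, so |H| = 16.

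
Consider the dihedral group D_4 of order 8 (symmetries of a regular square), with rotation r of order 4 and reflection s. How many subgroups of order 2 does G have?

|G| = 8 and 2 | 8, so subgroups of order 2 are possible by Lagrange.
The subgroups of order 2 are: {e, r^2}; {e, r^2s}; {e, r^3s}; {e, rs}; … (5 in all).
So G has 5 subgroups of order 2.

5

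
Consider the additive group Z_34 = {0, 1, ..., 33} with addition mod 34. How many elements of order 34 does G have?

In a cyclic group of order 34, the number of elements of order d (for d | 34) is φ(d).
φ(34) = 16.

16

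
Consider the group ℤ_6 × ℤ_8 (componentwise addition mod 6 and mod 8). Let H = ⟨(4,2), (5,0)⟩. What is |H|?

24

|⟨(4,2)⟩| = 12 and |⟨(5,0)⟩| = 6, so |H| is a multiple of lcm(12, 6) = 12 and divides |G| = 48.
Closing under the operation: H = {(0,0), (0,2), (0,4), (0,6), (1,0), (1,2), (1,4), (1,6), (2,0), (2,2), (2,4), (2,6), (3,0), (3,2), (3,4), (3,6), (4,0), (4,2), (4,4), (4,6), (5,0), (5,2), (5,4), (5,6)}, so |H| = 24.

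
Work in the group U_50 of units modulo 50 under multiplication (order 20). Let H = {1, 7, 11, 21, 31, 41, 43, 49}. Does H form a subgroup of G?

No

|H| = 8 does not divide |G| = 20, so by Lagrange H is not a subgroup.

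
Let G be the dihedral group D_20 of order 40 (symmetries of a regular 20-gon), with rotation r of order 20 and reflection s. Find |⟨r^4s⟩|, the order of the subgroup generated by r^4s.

Computing powers of r^4s: the smallest k with (r^4s)^k = e is k = 2.

2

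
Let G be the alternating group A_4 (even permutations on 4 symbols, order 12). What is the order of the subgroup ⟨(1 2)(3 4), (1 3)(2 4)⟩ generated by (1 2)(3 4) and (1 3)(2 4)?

4

|⟨(1 2)(3 4)⟩| = 2 and |⟨(1 3)(2 4)⟩| = 2, so |H| is a multiple of lcm(2, 2) = 2 and divides |G| = 12.
Closing under the operation: H = {e, (1 2)(3 4), (1 3)(2 4), (1 4)(2 3)}, so |H| = 4.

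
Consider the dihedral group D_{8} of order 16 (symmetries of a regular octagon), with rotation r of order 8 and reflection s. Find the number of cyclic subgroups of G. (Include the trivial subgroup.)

12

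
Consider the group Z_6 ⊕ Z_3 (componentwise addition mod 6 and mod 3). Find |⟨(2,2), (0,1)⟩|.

9

|⟨(2,2)⟩| = 3 and |⟨(0,1)⟩| = 3, so |H| is a multiple of lcm(3, 3) = 3 and divides |G| = 18.
Closing under the operation: H = {(0,0), (0,1), (0,2), (2,0), (2,1), (2,2), (4,0), (4,1), (4,2)}, so |H| = 9.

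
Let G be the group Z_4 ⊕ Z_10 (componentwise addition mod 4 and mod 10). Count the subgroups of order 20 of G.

3

|G| = 40 and 20 | 40, so subgroups of order 20 are possible by Lagrange.
The subgroups of order 20 are: {(0,0), (0,1), (0,2), (0,3), (0,4), (0,5), (0,6), (0,7), (0,8), (0,9), (2,0), (2,1), (2,2), (2,3), (2,4), (2,5), (2,6), (2,7), (2,8), (2,9)}; {(0,0), (0,2), (0,4), (0,6), (0,8), (1,0), (1,2), (1,4), (1,6), (1,8), (2,0), (2,2), (2,4), (2,6), (2,8), (3,0), (3,2), (3,4), (3,6), (3,8)}; {(0,0), (0,2), (0,4), (0,6), (0,8), (1,1), (1,3), (1,5), (1,7), (1,9), (2,0), (2,2), (2,4), (2,6), (2,8), (3,1), (3,3), (3,5), (3,7), (3,9)}.
So G has 3 subgroups of order 20.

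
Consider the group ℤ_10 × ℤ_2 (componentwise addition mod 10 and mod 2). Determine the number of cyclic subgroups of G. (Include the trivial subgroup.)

8

Each element a generates a cyclic subgroup ⟨a⟩; distinct elements may generate the same one (a cyclic group of order d has φ(d) generators).
Cyclic subgroups by order — order 1: 1; order 2: 3; order 5: 1; order 10: 3.
Total: 8.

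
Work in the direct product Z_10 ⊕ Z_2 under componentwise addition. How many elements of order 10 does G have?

12

An element (a,b) has order lcm(ord(a), ord(b)); count pairs with lcm equal to 10.
Enumerating gives 12 such elements.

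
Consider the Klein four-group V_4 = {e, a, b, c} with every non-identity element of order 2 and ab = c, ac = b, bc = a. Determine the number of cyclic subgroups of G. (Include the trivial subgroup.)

4

Group the elements of G by the cyclic subgroup they generate; each cyclic subgroup of order d accounts for φ(d) elements.
Cyclic subgroups by order — order 1: 1; order 2: 3.
Total: 4.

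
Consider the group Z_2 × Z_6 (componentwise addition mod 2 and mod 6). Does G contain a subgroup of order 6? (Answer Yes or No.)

6 | 12. A subgroup of order 6 is {(0,0), (0,1), (0,2), (0,3), (0,4), (0,5)}.

Yes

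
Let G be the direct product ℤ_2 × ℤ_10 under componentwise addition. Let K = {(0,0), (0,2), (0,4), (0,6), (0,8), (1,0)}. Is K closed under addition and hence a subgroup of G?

No

|K| = 6 does not divide |G| = 20, so by Lagrange K is not a subgroup.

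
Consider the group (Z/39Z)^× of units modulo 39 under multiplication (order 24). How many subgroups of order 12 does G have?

3

|G| = 24 and 12 | 24, so subgroups of order 12 are possible by Lagrange.
The subgroups of order 12 are: {1, 2, 4, 5, 8, 10, 11, 16, 20, 22, 25, 32}; {1, 4, 10, 14, 16, 17, 22, 23, 25, 29, 35, 38}; {1, 4, 7, 10, 16, 19, 22, 25, 28, 31, 34, 37}.
So G has 3 subgroups of order 12.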